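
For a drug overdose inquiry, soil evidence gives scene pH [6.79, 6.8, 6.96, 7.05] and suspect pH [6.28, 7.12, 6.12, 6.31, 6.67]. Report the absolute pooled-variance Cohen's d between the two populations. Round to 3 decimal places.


Pooled-variance Cohen's d for soil pH comparison:
Scene mean = 27.6 / 4 = 6.9
Suspect mean = 32.5 / 5 = 6.5
Scene sample variance s_s^2 = 0.016067
Suspect sample variance s_c^2 = 0.16055
Pooled variance = ((n_s-1)*s_s^2 + (n_c-1)*s_c^2) / (n_s + n_c - 2) = 0.098629
Pooled SD = sqrt(0.098629) = 0.314053
Mean difference = 0.4
|d| = |0.4| / 0.314053 = 1.274

1.274


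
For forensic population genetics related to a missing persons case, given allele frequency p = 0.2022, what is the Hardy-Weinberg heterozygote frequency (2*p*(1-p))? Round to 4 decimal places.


Hardy-Weinberg heterozygote frequency:
q = 1 - p = 1 - 0.2022 = 0.7978
2pq = 2 * 0.2022 * 0.7978 = 0.3226

0.3226


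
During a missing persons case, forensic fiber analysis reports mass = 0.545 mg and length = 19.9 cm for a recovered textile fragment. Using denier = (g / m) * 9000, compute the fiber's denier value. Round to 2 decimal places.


Denier calculation:
Mass in grams = 0.545 mg / 1000 = 0.000545 g
Length in meters = 19.9 cm / 100 = 0.199 m
Linear density = mass / length = 0.000545 / 0.199 = 0.00273869 g/m
Denier = (g/m) * 9000 = 0.00273869 * 9000 = 24.65

24.65


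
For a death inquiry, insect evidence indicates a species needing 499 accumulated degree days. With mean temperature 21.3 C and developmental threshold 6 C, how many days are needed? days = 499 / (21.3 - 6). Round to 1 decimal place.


Insect development time:
Effective temperature = avg_temp - T_base = 21.3 - 6 = 15.3 C
Days = ADD / effective_temp = 499 / 15.3 = 32.6 days

32.6


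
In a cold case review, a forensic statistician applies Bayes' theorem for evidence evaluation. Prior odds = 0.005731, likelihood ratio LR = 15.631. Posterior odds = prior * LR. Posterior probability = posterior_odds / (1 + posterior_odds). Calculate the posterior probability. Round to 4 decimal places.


Bayesian evidence evaluation:
Posterior odds = prior_odds * LR = 0.005731 * 15.631 = 0.08958126
Posterior probability = posterior_odds / (1 + posterior_odds)
= 0.08958126 / (1 + 0.08958126)
= 0.08958126 / 1.08958126
= 0.0822

0.0822


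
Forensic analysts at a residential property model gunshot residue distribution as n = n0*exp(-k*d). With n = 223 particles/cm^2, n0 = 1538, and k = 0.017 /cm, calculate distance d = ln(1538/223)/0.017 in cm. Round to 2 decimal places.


GSR distance calculation:
n0/n = 1538 / 223 = 6.896861
ln(n0/n) = 1.931066
d = 1.931066 / 0.017 = 113.59 cm

113.59


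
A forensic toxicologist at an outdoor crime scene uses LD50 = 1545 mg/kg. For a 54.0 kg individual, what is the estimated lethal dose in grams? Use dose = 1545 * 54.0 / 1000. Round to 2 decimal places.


Lethal dose calculation:
Lethal dose = LD50 * body_weight / 1000
= 1545 * 54.0 / 1000
= 83430 / 1000
= 83.43 g

83.43


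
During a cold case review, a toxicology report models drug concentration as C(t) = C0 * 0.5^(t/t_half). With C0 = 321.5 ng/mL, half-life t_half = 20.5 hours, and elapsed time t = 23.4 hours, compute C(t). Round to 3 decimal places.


Drug concentration decay:
Number of half-lives = t / t_half = 23.4 / 20.5 = 1.141463
Decay factor = 0.5^1.141463 = 0.45329966
C(t) = 321.5 * 0.45329966 = 145.736 ng/mL

145.736


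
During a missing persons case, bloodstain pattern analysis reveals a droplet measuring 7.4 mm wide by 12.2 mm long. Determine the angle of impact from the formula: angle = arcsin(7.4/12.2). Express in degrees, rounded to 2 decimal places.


Blood spatter impact angle calculation:
width / length = 7.4 / 12.2 = 0.606557
angle = arcsin(0.606557)
angle = 37.34 degrees

37.34


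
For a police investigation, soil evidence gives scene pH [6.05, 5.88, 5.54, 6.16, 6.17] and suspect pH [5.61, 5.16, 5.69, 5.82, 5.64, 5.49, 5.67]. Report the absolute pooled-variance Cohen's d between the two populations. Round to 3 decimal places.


Pooled-variance Cohen's d for soil pH comparison:
Scene mean = 29.8 / 5 = 5.96
Suspect mean = 39.08 / 7 = 5.582857
Scene sample variance s_s^2 = 0.06875
Suspect sample variance s_c^2 = 0.044457
Pooled variance = ((n_s-1)*s_s^2 + (n_c-1)*s_c^2) / (n_s + n_c - 2) = 0.054174
Pooled SD = sqrt(0.054174) = 0.232753
Mean difference = 0.377143
|d| = |0.377143| / 0.232753 = 1.620

1.620


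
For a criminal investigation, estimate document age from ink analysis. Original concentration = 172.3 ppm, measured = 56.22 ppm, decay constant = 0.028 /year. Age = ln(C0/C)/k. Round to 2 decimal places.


Document age estimation:
C0/C = 172.3 / 56.22 = 3.064746
ln(C0/C) = 1.119965
t = 1.119965 / 0.028 = 40.00 years

40.00


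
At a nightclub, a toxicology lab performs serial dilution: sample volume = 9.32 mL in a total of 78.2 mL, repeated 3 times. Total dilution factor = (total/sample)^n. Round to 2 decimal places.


Dilution factor calculation:
Single dilution = V_total / V_sample = 78.2 / 9.32 ≈ 8.390558
Number of dilutions = 3
Total DF = (78.2 / 9.32)^3 (full precision, rounded at the end) = 590.71

590.71


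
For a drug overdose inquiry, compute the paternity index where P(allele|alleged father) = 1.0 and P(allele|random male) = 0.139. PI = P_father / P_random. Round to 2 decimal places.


Paternity Index calculation:
PI = P(allele|father) / P(allele|random)
PI = 1.0 / 0.139
PI = 7.19

7.19


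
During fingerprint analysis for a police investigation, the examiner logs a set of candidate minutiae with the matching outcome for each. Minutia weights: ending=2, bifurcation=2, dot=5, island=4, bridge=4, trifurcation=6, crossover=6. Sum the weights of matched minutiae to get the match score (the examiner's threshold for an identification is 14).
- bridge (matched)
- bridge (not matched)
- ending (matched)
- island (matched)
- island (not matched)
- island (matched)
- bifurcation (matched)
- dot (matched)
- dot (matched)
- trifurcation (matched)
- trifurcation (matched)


Weighted minutiae match score:
  bridge: matched, +4 (running total 4)
  bridge: not matched, +0
  ending: matched, +2 (running total 6)
  island: matched, +4 (running total 10)
  island: not matched, +0
  island: matched, +4 (running total 14)
  bifurcation: matched, +2 (running total 16)
  dot: matched, +5 (running total 21)
  dot: matched, +5 (running total 26)
  trifurcation: matched, +6 (running total 32)
  trifurcation: matched, +6 (running total 38)
Total score = 38
Threshold = 14; verdict = identification

38


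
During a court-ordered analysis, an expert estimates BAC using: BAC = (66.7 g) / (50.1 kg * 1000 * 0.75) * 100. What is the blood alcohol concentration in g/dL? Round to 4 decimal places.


Applying the Widmark formula:
BAC = (dose_g / (body_wt * 1000 * r)) * 100
Denominator = 50.1 * 1000 * 0.75 = 37575
BAC = (66.7 / 37575) * 100
BAC = 0.1775 g/dL

0.1775


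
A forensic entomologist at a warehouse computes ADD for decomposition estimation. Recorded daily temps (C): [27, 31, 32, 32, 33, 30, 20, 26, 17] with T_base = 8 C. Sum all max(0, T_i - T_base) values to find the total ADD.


Computing ADD day by day:
Day 1: max(0, 27 - 8) = 19
Day 2: max(0, 31 - 8) = 23
Day 3: max(0, 32 - 8) = 24
Day 4: max(0, 32 - 8) = 24
Day 5: max(0, 33 - 8) = 25
Day 6: max(0, 30 - 8) = 22
Day 7: max(0, 20 - 8) = 12
Day 8: max(0, 26 - 8) = 18
Day 9: max(0, 17 - 8) = 9
Total ADD = 176

176


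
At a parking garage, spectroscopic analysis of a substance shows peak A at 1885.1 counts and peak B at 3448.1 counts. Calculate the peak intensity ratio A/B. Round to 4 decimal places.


Spectral peak ratio:
Peak A = 1885.1 counts
Peak B = 3448.1 counts
Ratio = 1885.1 / 3448.1 = 0.5467

0.5467


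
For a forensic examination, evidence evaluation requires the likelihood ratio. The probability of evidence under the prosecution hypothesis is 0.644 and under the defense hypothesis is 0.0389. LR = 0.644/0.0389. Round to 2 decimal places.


Likelihood ratio calculation:
LR = P(E|Hp) / P(E|Hd)
LR = 0.644 / 0.0389
LR = 16.56

16.56


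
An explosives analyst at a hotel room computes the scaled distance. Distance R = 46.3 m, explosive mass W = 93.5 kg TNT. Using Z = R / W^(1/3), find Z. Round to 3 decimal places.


Scaled distance calculation:
W^(1/3) = 93.5^(1/3) = 4.53876
Z = R / W^(1/3) = 46.3 / 4.53876
Z = 10.201 m/kg^(1/3)

10.201


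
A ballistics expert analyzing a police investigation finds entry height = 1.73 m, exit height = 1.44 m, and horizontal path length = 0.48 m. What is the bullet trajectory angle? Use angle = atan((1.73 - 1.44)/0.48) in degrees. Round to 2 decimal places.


Bullet trajectory angle:
Height difference = 1.73 - 1.44 = 0.29 m
angle = atan(0.29 / 0.48)
angle = atan(0.604167)
angle = 31.14 degrees

31.14


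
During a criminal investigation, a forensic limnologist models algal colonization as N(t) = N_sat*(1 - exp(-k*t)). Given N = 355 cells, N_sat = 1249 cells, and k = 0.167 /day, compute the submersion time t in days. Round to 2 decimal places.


PMSI from diatom colonization curve:
N / N_sat = 355 / 1249 = 0.284227
1 - N/N_sat = 0.715773
ln(1 - N/N_sat) = -0.334392
t = -ln(1 - N/N_sat) / k = -(-0.334392) / 0.167 = 2.00 days

2.00


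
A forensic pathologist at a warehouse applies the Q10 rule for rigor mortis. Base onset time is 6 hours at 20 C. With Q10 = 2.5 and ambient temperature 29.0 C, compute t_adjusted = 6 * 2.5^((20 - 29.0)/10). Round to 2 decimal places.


Rigor mortis time adjustment:
Exponent = (T_ref - T_actual) / 10 = (20 - 29.0) / 10 = -0.9
Q10 factor = 2.5^-0.9 = 0.43838
t_adjusted = 6 * 0.43838 = 2.63 hours

2.63


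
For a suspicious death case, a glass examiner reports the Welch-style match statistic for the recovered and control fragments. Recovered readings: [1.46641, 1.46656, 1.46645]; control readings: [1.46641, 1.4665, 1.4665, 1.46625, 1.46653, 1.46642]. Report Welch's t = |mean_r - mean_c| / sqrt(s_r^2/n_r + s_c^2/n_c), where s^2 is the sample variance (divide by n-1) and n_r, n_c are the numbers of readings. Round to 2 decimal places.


Welch's t-criterion for glass RI comparison:
Recovered mean = sum / n_r = 4.39942 / 3 = 1.4664733
Control mean = sum / n_c = 8.79861 / 6 = 1.466435
Recovered sample variance s_r^2 = 6.03333e-09
Control sample variance s_c^2 = 1.051e-08
Welch SE (unpooled) = sqrt(s_r^2/n_r + s_c^2/n_c) = sqrt(2.01111e-09 + 1.75167e-09) = sqrt(3.76278e-09) = 6.13415e-05
|mean_r - mean_c| = 3.83333e-05
t = 3.83333e-05 / 6.13415e-05 = 0.62

0.62


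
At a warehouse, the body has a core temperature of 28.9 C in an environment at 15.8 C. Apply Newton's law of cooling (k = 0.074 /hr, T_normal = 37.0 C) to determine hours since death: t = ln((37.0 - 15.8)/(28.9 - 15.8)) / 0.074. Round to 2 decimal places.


Using Newton's law of cooling:
t = ln((T_normal - T_ambient) / (T_body - T_ambient)) / k
T_normal - T_ambient = 21.2
T_body - T_ambient = 13.1
Ratio = 1.618321
ln(ratio) = 0.481389
t = 0.481389 / 0.074 = 6.51 hours

6.51


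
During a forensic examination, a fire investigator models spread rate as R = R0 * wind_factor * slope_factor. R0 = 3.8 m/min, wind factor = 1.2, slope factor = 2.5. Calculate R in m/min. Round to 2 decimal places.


Fire spread rate calculation:
R = R0 * wind_factor * slope_factor
= 3.8 * 1.2 * 2.5
= 4.56 * 2.5
= 11.40 m/min

11.40


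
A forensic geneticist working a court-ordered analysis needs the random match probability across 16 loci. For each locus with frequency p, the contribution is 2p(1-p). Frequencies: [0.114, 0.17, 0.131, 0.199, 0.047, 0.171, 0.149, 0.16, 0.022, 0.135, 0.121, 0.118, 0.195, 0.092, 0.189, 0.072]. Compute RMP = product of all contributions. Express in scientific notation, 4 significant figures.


Computing RMP for 16 loci:
Locus 1: 2 * 0.114 * 0.886 = 0.202008
Locus 2: 2 * 0.17 * 0.83 = 0.2822
Locus 3: 2 * 0.131 * 0.869 = 0.227678
Locus 4: 2 * 0.199 * 0.801 = 0.318798
Locus 5: 2 * 0.047 * 0.953 = 0.089582
Locus 6: 2 * 0.171 * 0.829 = 0.283518
Locus 7: 2 * 0.149 * 0.851 = 0.253598
Locus 8: 2 * 0.16 * 0.84 = 0.2688
Locus 9: 2 * 0.022 * 0.978 = 0.043032
Locus 10: 2 * 0.135 * 0.865 = 0.23355
Locus 11: 2 * 0.121 * 0.879 = 0.212718
Locus 12: 2 * 0.118 * 0.882 = 0.208152
Locus 13: 2 * 0.195 * 0.805 = 0.31395
Locus 14: 2 * 0.092 * 0.908 = 0.167072
Locus 15: 2 * 0.189 * 0.811 = 0.306558
Locus 16: 2 * 0.072 * 0.928 = 0.133632
RMP = 6.850e-12

6.850e-12


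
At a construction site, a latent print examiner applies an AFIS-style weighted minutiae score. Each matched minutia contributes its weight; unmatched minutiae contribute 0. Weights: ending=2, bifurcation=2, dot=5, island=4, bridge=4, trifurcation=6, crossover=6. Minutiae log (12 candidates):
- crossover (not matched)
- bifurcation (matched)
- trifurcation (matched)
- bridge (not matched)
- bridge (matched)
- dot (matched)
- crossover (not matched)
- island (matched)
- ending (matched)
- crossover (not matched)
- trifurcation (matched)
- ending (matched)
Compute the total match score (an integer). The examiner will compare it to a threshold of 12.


Weighted minutiae match score:
  crossover: not matched, +0
  bifurcation: matched, +2 (running total 2)
  trifurcation: matched, +6 (running total 8)
  bridge: not matched, +0
  bridge: matched, +4 (running total 12)
  dot: matched, +5 (running total 17)
  crossover: not matched, +0
  island: matched, +4 (running total 21)
  ending: matched, +2 (running total 23)
  crossover: not matched, +0
  trifurcation: matched, +6 (running total 29)
  ending: matched, +2 (running total 31)
Total score = 31
Threshold = 12; verdict = identification

31


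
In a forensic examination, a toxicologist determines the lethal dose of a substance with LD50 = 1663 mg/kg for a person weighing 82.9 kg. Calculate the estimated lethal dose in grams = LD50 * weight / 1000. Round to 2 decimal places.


Lethal dose calculation:
Lethal dose = LD50 * body_weight / 1000
= 1663 * 82.9 / 1000
= 137862.7 / 1000
= 137.86 g

137.86


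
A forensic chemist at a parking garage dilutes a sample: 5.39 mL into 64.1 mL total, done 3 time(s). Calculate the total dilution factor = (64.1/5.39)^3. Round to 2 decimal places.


Dilution factor calculation:
Single dilution = V_total / V_sample = 64.1 / 5.39 ≈ 11.892393
Number of dilutions = 3
Total DF = (64.1 / 5.39)^3 (full precision, rounded at the end) = 1681.93

1681.93


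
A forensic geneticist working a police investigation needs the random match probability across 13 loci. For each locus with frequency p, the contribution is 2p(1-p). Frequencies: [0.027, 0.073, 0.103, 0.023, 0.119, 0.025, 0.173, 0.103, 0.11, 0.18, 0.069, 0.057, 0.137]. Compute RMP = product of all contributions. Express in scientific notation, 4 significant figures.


Computing RMP for 13 loci:
Locus 1: 2 * 0.027 * 0.973 = 0.052542
Locus 2: 2 * 0.073 * 0.927 = 0.135342
Locus 3: 2 * 0.103 * 0.897 = 0.184782
Locus 4: 2 * 0.023 * 0.977 = 0.044942
Locus 5: 2 * 0.119 * 0.881 = 0.209678
Locus 6: 2 * 0.025 * 0.975 = 0.04875
Locus 7: 2 * 0.173 * 0.827 = 0.286142
Locus 8: 2 * 0.103 * 0.897 = 0.184782
Locus 9: 2 * 0.11 * 0.89 = 0.1958
Locus 10: 2 * 0.18 * 0.82 = 0.2952
Locus 11: 2 * 0.069 * 0.931 = 0.128478
Locus 12: 2 * 0.057 * 0.943 = 0.107502
Locus 13: 2 * 0.137 * 0.863 = 0.236462
RMP = 6.025e-12

6.025e-12


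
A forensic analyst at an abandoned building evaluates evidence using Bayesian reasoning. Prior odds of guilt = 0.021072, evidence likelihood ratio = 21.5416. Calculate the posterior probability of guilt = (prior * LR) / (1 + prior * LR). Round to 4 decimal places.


Bayesian evidence evaluation:
Posterior odds = prior_odds * LR = 0.021072 * 21.5416 = 0.4539246
Posterior probability = posterior_odds / (1 + posterior_odds)
= 0.4539246 / (1 + 0.4539246)
= 0.4539246 / 1.4539246
= 0.3122

0.3122


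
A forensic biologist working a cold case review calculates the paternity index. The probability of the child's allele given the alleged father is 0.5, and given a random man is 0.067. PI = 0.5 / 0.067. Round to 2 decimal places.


Paternity Index calculation:
PI = P(allele|father) / P(allele|random)
PI = 0.5 / 0.067
PI = 7.46

7.46


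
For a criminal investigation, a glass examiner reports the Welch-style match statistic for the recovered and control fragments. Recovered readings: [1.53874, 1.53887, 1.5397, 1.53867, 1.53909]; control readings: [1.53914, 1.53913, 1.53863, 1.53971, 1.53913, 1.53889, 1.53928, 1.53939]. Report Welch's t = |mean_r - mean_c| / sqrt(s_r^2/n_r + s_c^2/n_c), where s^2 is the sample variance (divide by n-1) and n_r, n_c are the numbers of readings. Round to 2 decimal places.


Welch's t-criterion for glass RI comparison:
Recovered mean = sum / n_r = 7.69507 / 5 = 1.539014
Control mean = sum / n_c = 12.3133 / 8 = 1.5391625
Recovered sample variance s_r^2 = 1.7263e-07
Control sample variance s_c^2 = 1.03679e-07
Welch SE (unpooled) = sqrt(s_r^2/n_r + s_c^2/n_c) = sqrt(3.4526e-08 + 1.29598e-08) = sqrt(4.74858e-08) = 0.000217912
|mean_r - mean_c| = 0.0001485
t = 0.0001485 / 0.000217912 = 0.68

0.68


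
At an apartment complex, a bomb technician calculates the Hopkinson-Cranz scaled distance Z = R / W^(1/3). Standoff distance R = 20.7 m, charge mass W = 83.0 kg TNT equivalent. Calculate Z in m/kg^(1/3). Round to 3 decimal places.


Scaled distance calculation:
W^(1/3) = 83.0^(1/3) = 4.362071
Z = R / W^(1/3) = 20.7 / 4.362071
Z = 4.745 m/kg^(1/3)

4.745


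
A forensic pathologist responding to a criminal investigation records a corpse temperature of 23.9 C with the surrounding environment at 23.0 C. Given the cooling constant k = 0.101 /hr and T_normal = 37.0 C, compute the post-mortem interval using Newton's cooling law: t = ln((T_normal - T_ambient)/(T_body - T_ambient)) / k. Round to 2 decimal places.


Using Newton's law of cooling:
t = ln((T_normal - T_ambient) / (T_body - T_ambient)) / k
T_normal - T_ambient = 14.0
T_body - T_ambient = 0.9
Ratio = 15.555556
ln(ratio) = 2.744418
t = 2.744418 / 0.101 = 27.17 hours

27.17


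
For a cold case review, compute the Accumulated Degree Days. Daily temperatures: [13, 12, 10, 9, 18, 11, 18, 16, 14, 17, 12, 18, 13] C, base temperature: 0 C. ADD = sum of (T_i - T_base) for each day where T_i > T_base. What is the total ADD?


Computing ADD day by day:
Day 1: max(0, 13 - 0) = 13
Day 2: max(0, 12 - 0) = 12
Day 3: max(0, 10 - 0) = 10
Day 4: max(0, 9 - 0) = 9
Day 5: max(0, 18 - 0) = 18
Day 6: max(0, 11 - 0) = 11
Day 7: max(0, 18 - 0) = 18
Day 8: max(0, 16 - 0) = 16
Day 9: max(0, 14 - 0) = 14
Day 10: max(0, 17 - 0) = 17
Day 11: max(0, 12 - 0) = 12
Day 12: max(0, 18 - 0) = 18
Day 13: max(0, 13 - 0) = 13
Total ADD = 181

181


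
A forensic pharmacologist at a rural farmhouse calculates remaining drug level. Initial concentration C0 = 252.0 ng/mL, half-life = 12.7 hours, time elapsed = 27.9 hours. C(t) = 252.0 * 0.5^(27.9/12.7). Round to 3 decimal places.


Drug concentration decay:
Number of half-lives = t / t_half = 27.9 / 12.7 = 2.19685
Decay factor = 0.5^2.19685 = 0.21811335
C(t) = 252.0 * 0.21811335 = 54.965 ng/mL

54.965


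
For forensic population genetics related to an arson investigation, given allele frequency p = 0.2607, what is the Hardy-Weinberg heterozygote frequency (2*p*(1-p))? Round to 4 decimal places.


Hardy-Weinberg heterozygote frequency:
q = 1 - p = 1 - 0.2607 = 0.7393
2pq = 2 * 0.2607 * 0.7393 = 0.3855

0.3855


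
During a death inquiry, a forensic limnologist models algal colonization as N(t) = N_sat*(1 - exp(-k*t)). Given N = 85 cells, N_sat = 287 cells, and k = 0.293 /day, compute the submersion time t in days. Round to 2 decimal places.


PMSI from diatom colonization curve:
N / N_sat = 85 / 287 = 0.296167
1 - N/N_sat = 0.703833
ln(1 - N/N_sat) = -0.351214
t = -ln(1 - N/N_sat) / k = -(-0.351214) / 0.293 = 1.20 days

1.20


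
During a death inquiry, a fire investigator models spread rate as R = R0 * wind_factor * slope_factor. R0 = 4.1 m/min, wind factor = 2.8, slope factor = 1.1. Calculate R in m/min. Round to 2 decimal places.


Fire spread rate calculation:
R = R0 * wind_factor * slope_factor
= 4.1 * 2.8 * 1.1
= 11.48 * 1.1
= 12.63 m/min

12.63


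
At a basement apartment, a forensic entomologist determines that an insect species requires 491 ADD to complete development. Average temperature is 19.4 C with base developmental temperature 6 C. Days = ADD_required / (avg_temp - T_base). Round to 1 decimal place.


Insect development time:
Effective temperature = avg_temp - T_base = 19.4 - 6 = 13.4 C
Days = ADD / effective_temp = 491 / 13.4 = 36.6 days

36.6


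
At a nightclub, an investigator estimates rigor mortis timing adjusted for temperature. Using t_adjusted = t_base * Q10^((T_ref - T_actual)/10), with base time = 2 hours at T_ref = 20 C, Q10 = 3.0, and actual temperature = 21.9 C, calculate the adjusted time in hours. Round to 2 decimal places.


Rigor mortis time adjustment:
Exponent = (T_ref - T_actual) / 10 = (20 - 21.9) / 10 = -0.19
Q10 factor = 3.0^-0.19 = 0.81161
t_adjusted = 2 * 0.81161 = 1.62 hours

1.62


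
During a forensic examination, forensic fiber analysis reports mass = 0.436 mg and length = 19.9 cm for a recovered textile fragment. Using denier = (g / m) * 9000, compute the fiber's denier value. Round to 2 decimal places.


Denier calculation:
Mass in grams = 0.436 mg / 1000 = 0.000436 g
Length in meters = 19.9 cm / 100 = 0.199 m
Linear density = mass / length = 0.000436 / 0.199 = 0.00219095 g/m
Denier = (g/m) * 9000 = 0.00219095 * 9000 = 19.72

19.72


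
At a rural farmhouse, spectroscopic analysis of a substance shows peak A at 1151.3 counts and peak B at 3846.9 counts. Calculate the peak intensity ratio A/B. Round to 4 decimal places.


Spectral peak ratio:
Peak A = 1151.3 counts
Peak B = 3846.9 counts
Ratio = 1151.3 / 3846.9 = 0.2993

0.2993


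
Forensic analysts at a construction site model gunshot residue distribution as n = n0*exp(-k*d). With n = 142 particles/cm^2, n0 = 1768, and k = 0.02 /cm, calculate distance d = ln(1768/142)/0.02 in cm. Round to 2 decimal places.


GSR distance calculation:
n0/n = 1768 / 142 = 12.450704
ln(n0/n) = 2.521777
d = 2.521777 / 0.02 = 126.09 cm

126.09


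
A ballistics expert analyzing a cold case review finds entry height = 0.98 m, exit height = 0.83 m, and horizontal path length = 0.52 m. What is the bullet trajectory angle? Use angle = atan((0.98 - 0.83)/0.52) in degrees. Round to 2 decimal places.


Bullet trajectory angle:
Height difference = 0.98 - 0.83 = 0.15 m
angle = atan(0.15 / 0.52)
angle = atan(0.288462)
angle = 16.09 degrees

16.09


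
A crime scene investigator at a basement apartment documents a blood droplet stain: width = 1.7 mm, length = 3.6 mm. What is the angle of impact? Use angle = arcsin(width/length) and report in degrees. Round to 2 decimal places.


Blood spatter impact angle calculation:
width / length = 1.7 / 3.6 = 0.472222
angle = arcsin(0.472222)
angle = 28.18 degrees

28.18


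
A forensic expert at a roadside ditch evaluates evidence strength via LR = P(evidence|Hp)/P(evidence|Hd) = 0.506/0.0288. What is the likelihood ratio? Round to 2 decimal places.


Likelihood ratio calculation:
LR = P(E|Hp) / P(E|Hd)
LR = 0.506 / 0.0288
LR = 17.57

17.57


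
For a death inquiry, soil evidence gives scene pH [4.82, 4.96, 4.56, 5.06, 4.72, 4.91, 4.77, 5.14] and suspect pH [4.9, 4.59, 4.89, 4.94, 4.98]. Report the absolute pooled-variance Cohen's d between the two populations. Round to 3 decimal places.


Pooled-variance Cohen's d for soil pH comparison:
Scene mean = 38.94 / 8 = 4.8675
Suspect mean = 24.3 / 5 = 4.86
Scene sample variance s_s^2 = 0.035679
Suspect sample variance s_c^2 = 0.02405
Pooled variance = ((n_s-1)*s_s^2 + (n_c-1)*s_c^2) / (n_s + n_c - 2) = 0.03145
Pooled SD = sqrt(0.03145) = 0.177341
Mean difference = 0.0075
|d| = |0.0075| / 0.177341 = 0.042

0.042


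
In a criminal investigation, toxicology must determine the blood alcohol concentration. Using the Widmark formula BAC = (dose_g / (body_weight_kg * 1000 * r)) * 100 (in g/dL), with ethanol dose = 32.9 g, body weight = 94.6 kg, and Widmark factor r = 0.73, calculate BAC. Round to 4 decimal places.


Applying the Widmark formula:
BAC = (dose_g / (body_wt * 1000 * r)) * 100
Denominator = 94.6 * 1000 * 0.73 = 69058
BAC = (32.9 / 69058) * 100
BAC = 0.0476 g/dL

0.0476


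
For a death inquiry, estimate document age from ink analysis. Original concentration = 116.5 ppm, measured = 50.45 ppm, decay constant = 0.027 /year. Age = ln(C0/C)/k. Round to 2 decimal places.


Document age estimation:
C0/C = 116.5 / 50.45 = 2.309217
ln(C0/C) = 0.836909
t = 0.836909 / 0.027 = 31.00 years

31.00


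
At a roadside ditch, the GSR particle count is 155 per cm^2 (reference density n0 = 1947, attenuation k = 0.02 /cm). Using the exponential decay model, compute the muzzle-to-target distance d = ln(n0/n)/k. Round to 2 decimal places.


GSR distance calculation:
n0/n = 1947 / 155 = 12.56129
ln(n0/n) = 2.53062
d = 2.53062 / 0.02 = 126.53 cm

126.53


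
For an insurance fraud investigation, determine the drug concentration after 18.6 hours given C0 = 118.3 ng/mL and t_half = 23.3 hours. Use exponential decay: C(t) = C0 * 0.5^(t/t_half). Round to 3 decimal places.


Drug concentration decay:
Number of half-lives = t / t_half = 18.6 / 23.3 = 0.798283
Decay factor = 0.5^0.798283 = 0.57503314
C(t) = 118.3 * 0.57503314 = 68.026 ng/mL

68.026


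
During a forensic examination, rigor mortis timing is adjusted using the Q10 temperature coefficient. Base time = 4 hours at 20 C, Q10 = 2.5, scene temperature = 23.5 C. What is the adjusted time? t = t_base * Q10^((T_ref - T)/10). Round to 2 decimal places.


Rigor mortis time adjustment:
Exponent = (T_ref - T_actual) / 10 = (20 - 23.5) / 10 = -0.35
Q10 factor = 2.5^-0.35 = 0.72564
t_adjusted = 4 * 0.72564 = 2.90 hours

2.90


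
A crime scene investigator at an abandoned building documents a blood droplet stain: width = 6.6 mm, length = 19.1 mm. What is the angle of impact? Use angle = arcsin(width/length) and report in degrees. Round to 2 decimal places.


Blood spatter impact angle calculation:
width / length = 6.6 / 19.1 = 0.34555
angle = arcsin(0.34555)
angle = 20.22 degrees

20.22


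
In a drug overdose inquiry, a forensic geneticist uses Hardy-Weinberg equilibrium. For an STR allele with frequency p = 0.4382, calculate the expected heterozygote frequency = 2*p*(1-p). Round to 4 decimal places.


Hardy-Weinberg heterozygote frequency:
q = 1 - p = 1 - 0.4382 = 0.5618
2pq = 2 * 0.4382 * 0.5618 = 0.4924

0.4924


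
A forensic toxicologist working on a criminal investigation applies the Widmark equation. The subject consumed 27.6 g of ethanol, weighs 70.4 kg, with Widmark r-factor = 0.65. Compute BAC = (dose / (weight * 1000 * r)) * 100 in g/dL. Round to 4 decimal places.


Applying the Widmark formula:
BAC = (dose_g / (body_wt * 1000 * r)) * 100
Denominator = 70.4 * 1000 * 0.65 = 45760
BAC = (27.6 / 45760) * 100
BAC = 0.0603 g/dL

0.0603


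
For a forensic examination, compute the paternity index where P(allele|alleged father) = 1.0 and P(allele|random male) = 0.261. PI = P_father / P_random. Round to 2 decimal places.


Paternity Index calculation:
PI = P(allele|father) / P(allele|random)
PI = 1.0 / 0.261
PI = 3.83

3.83


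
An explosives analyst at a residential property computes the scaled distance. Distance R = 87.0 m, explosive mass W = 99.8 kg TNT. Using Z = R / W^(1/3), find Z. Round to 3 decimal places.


Scaled distance calculation:
W^(1/3) = 99.8^(1/3) = 4.638492
Z = R / W^(1/3) = 87.0 / 4.638492
Z = 18.756 m/kg^(1/3)

18.756


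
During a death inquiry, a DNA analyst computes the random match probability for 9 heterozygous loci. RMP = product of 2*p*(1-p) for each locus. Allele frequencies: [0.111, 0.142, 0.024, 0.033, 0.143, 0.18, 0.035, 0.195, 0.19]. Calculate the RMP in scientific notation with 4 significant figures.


Computing RMP for 9 loci:
Locus 1: 2 * 0.111 * 0.889 = 0.197358
Locus 2: 2 * 0.142 * 0.858 = 0.243672
Locus 3: 2 * 0.024 * 0.976 = 0.046848
Locus 4: 2 * 0.033 * 0.967 = 0.063822
Locus 5: 2 * 0.143 * 0.857 = 0.245102
Locus 6: 2 * 0.18 * 0.82 = 0.2952
Locus 7: 2 * 0.035 * 0.965 = 0.06755
Locus 8: 2 * 0.195 * 0.805 = 0.31395
Locus 9: 2 * 0.19 * 0.81 = 0.3078
RMP = 6.791e-08

6.791e-08


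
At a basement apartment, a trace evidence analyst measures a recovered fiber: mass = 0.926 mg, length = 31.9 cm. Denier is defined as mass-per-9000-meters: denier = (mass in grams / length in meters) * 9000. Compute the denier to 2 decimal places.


Denier calculation:
Mass in grams = 0.926 mg / 1000 = 0.000926 g
Length in meters = 31.9 cm / 100 = 0.319 m
Linear density = mass / length = 0.000926 / 0.319 = 0.00290282 g/m
Denier = (g/m) * 9000 = 0.00290282 * 9000 = 26.13

26.13


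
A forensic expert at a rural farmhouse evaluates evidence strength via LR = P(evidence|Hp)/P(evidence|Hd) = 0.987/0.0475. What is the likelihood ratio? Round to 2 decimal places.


Likelihood ratio calculation:
LR = P(E|Hp) / P(E|Hd)
LR = 0.987 / 0.0475
LR = 20.78

20.78


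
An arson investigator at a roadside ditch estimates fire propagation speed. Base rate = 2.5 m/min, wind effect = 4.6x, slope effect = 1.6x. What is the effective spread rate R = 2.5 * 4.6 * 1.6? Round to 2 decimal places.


Fire spread rate calculation:
R = R0 * wind_factor * slope_factor
= 2.5 * 4.6 * 1.6
= 11.5 * 1.6
= 18.40 m/min

18.40


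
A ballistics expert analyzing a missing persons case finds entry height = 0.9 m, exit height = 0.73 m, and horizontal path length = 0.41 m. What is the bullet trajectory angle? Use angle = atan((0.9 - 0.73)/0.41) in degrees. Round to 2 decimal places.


Bullet trajectory angle:
Height difference = 0.9 - 0.73 = 0.17 m
angle = atan(0.17 / 0.41)
angle = atan(0.414634)
angle = 22.52 degrees

22.52


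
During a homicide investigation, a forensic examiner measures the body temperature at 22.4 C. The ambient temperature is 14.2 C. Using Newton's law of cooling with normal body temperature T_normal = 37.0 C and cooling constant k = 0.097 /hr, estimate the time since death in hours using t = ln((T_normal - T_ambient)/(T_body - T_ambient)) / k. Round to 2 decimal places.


Using Newton's law of cooling:
t = ln((T_normal - T_ambient) / (T_body - T_ambient)) / k
T_normal - T_ambient = 22.8
T_body - T_ambient = 8.2
Ratio = 2.780488
ln(ratio) = 1.022626
t = 1.022626 / 0.097 = 10.54 hours

10.54


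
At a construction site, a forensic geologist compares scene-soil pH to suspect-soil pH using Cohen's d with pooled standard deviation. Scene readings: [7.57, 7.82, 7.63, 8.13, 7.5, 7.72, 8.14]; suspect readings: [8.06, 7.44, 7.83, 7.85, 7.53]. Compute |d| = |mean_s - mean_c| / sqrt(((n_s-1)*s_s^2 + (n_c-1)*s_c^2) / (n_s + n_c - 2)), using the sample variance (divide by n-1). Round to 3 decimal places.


Pooled-variance Cohen's d for soil pH comparison:
Scene mean = 54.51 / 7 = 7.787143
Suspect mean = 38.71 / 5 = 7.742
Scene sample variance s_s^2 = 0.06699
Suspect sample variance s_c^2 = 0.06417
Pooled variance = ((n_s-1)*s_s^2 + (n_c-1)*s_c^2) / (n_s + n_c - 2) = 0.065862
Pooled SD = sqrt(0.065862) = 0.256636
Mean difference = 0.045143
|d| = |0.045143| / 0.256636 = 0.176

0.176


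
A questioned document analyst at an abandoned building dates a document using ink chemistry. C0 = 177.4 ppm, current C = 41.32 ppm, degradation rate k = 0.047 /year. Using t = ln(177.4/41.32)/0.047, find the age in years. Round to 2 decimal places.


Document age estimation:
C0/C = 177.4 / 41.32 = 4.29332
ln(C0/C) = 1.45706
t = 1.45706 / 0.047 = 31.00 years

31.00


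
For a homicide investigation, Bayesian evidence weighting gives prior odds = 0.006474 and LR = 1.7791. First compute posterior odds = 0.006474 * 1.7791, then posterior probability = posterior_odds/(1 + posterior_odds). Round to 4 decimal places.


Bayesian evidence evaluation:
Posterior odds = prior_odds * LR = 0.006474 * 1.7791 = 0.01151789
Posterior probability = posterior_odds / (1 + posterior_odds)
= 0.01151789 / (1 + 0.01151789)
= 0.01151789 / 1.01151789
= 0.0114

0.0114


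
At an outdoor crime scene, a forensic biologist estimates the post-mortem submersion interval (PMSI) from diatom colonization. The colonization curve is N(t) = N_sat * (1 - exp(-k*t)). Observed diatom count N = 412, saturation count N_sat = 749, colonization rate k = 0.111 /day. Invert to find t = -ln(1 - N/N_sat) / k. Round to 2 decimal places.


PMSI from diatom colonization curve:
N / N_sat = 412 / 749 = 0.550067
1 - N/N_sat = 0.449933
ln(1 - N/N_sat) = -0.798657
t = -ln(1 - N/N_sat) / k = -(-0.798657) / 0.111 = 7.20 days

7.20


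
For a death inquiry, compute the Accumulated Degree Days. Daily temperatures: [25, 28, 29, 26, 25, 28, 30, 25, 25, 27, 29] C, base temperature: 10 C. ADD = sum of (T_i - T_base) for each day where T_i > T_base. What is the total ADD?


Computing ADD day by day:
Day 1: max(0, 25 - 10) = 15
Day 2: max(0, 28 - 10) = 18
Day 3: max(0, 29 - 10) = 19
Day 4: max(0, 26 - 10) = 16
Day 5: max(0, 25 - 10) = 15
Day 6: max(0, 28 - 10) = 18
Day 7: max(0, 30 - 10) = 20
Day 8: max(0, 25 - 10) = 15
Day 9: max(0, 25 - 10) = 15
Day 10: max(0, 27 - 10) = 17
Day 11: max(0, 29 - 10) = 19
Total ADD = 187

187


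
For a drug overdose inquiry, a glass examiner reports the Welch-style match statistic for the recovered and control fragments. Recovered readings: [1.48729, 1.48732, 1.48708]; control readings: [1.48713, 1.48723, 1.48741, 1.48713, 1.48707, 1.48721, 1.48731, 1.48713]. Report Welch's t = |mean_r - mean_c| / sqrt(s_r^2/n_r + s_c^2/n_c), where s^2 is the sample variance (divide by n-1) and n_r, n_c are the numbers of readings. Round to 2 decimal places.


Welch's t-criterion for glass RI comparison:
Recovered mean = sum / n_r = 4.46169 / 3 = 1.48723
Control mean = sum / n_c = 11.89762 / 8 = 1.4872025
Recovered sample variance s_r^2 = 1.71e-08
Control sample variance s_c^2 = 1.26786e-08
Welch SE (unpooled) = sqrt(s_r^2/n_r + s_c^2/n_c) = sqrt(5.7e-09 + 1.58482e-09) = sqrt(7.28482e-09) = 8.53512e-05
|mean_r - mean_c| = 2.75e-05
t = 2.75e-05 / 8.53512e-05 = 0.32

0.32


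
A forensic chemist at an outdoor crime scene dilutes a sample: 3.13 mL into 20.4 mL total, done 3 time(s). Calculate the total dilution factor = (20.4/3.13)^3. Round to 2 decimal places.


Dilution factor calculation:
Single dilution = V_total / V_sample = 20.4 / 3.13 ≈ 6.517572
Number of dilutions = 3
Total DF = (20.4 / 3.13)^3 (full precision, rounded at the end) = 276.86

276.86


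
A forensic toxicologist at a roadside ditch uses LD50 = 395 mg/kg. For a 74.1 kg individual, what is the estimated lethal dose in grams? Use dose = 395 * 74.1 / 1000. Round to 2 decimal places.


Lethal dose calculation:
Lethal dose = LD50 * body_weight / 1000
= 395 * 74.1 / 1000
= 29269.5 / 1000
= 29.27 g

29.27


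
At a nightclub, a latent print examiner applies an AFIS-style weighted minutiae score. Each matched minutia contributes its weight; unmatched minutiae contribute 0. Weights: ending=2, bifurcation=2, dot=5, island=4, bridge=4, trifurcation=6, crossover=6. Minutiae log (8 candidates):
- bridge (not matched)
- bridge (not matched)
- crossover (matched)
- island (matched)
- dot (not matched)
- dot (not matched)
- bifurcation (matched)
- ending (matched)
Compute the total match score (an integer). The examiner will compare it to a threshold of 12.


Weighted minutiae match score:
  bridge: not matched, +0
  bridge: not matched, +0
  crossover: matched, +6 (running total 6)
  island: matched, +4 (running total 10)
  dot: not matched, +0
  dot: not matched, +0
  bifurcation: matched, +2 (running total 12)
  ending: matched, +2 (running total 14)
Total score = 14
Threshold = 12; verdict = identification

14


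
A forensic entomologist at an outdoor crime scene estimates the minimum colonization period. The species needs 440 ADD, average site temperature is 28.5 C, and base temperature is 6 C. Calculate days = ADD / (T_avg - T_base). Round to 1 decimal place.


Insect development time:
Effective temperature = avg_temp - T_base = 28.5 - 6 = 22.5 C
Days = ADD / effective_temp = 440 / 22.5 = 19.6 days

19.6


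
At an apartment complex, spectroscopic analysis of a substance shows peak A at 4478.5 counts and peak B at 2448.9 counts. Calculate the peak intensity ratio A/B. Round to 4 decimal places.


Spectral peak ratio:
Peak A = 4478.5 counts
Peak B = 2448.9 counts
Ratio = 4478.5 / 2448.9 = 1.8288

1.8288


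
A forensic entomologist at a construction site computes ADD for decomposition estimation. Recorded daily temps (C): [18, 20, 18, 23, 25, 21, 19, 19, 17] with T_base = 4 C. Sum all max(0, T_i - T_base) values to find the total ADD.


Computing ADD day by day:
Day 1: max(0, 18 - 4) = 14
Day 2: max(0, 20 - 4) = 16
Day 3: max(0, 18 - 4) = 14
Day 4: max(0, 23 - 4) = 19
Day 5: max(0, 25 - 4) = 21
Day 6: max(0, 21 - 4) = 17
Day 7: max(0, 19 - 4) = 15
Day 8: max(0, 19 - 4) = 15
Day 9: max(0, 17 - 4) = 13
Total ADD = 144

144


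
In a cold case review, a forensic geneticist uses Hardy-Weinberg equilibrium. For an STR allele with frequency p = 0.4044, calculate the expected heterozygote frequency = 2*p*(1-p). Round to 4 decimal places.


Hardy-Weinberg heterozygote frequency:
q = 1 - p = 1 - 0.4044 = 0.5956
2pq = 2 * 0.4044 * 0.5956 = 0.4817

0.4817


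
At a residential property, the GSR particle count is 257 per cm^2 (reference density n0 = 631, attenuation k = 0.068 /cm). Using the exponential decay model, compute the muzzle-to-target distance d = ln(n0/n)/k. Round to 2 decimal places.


GSR distance calculation:
n0/n = 631 / 257 = 2.455253
ln(n0/n) = 0.89823
d = 0.89823 / 0.068 = 13.21 cm

13.21


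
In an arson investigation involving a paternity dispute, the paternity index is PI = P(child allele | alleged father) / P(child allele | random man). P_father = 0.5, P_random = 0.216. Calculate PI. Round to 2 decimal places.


Paternity Index calculation:
PI = P(allele|father) / P(allele|random)
PI = 0.5 / 0.216
PI = 2.31

2.31


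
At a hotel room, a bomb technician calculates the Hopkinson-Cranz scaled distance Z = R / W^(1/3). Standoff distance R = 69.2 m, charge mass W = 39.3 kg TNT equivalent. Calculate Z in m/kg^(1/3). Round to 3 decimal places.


Scaled distance calculation:
W^(1/3) = 39.3^(1/3) = 3.399885
Z = R / W^(1/3) = 69.2 / 3.399885
Z = 20.354 m/kg^(1/3)

20.354


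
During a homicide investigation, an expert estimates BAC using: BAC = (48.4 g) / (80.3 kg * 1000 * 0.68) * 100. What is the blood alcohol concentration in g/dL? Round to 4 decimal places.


Applying the Widmark formula:
BAC = (dose_g / (body_wt * 1000 * r)) * 100
Denominator = 80.3 * 1000 * 0.68 = 54604
BAC = (48.4 / 54604) * 100
BAC = 0.0886 g/dL

0.0886


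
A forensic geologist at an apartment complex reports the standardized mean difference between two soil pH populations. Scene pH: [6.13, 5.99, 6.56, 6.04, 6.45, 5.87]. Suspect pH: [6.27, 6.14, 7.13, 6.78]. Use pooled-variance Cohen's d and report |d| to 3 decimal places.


Pooled-variance Cohen's d for soil pH comparison:
Scene mean = 37.04 / 6 = 6.173333
Suspect mean = 26.32 / 4 = 6.58
Scene sample variance s_s^2 = 0.074267
Suspect sample variance s_c^2 = 0.210733
Pooled variance = ((n_s-1)*s_s^2 + (n_c-1)*s_c^2) / (n_s + n_c - 2) = 0.125442
Pooled SD = sqrt(0.125442) = 0.354178
Mean difference = -0.406667
|d| = |-0.406667| / 0.354178 = 1.148

1.148


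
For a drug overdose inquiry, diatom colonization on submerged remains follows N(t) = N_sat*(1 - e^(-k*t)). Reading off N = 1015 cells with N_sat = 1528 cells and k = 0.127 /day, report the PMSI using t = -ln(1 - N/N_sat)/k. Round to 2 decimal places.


PMSI from diatom colonization curve:
N / N_sat = 1015 / 1528 = 0.664267
1 - N/N_sat = 0.335733
ln(1 - N/N_sat) = -1.091439
t = -ln(1 - N/N_sat) / k = -(-1.091439) / 0.127 = 8.59 days

8.59


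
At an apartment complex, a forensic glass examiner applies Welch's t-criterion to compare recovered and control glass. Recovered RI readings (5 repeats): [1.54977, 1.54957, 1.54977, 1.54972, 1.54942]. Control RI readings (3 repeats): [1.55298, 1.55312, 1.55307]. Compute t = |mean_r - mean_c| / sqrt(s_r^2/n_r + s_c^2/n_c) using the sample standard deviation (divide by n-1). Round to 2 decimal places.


Welch's t-criterion for glass RI comparison:
Recovered mean = sum / n_r = 7.74825 / 5 = 1.54965
Control mean = sum / n_c = 4.65917 / 3 = 1.5530567
Recovered sample variance s_r^2 = 2.325e-08
Control sample variance s_c^2 = 5.03333e-09
Welch SE (unpooled) = sqrt(s_r^2/n_r + s_c^2/n_c) = sqrt(4.65e-09 + 1.67778e-09) = sqrt(6.32778e-09) = 7.95473e-05
|mean_r - mean_c| = 0.00340667
t = 0.00340667 / 7.95473e-05 = 42.83

42.83
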